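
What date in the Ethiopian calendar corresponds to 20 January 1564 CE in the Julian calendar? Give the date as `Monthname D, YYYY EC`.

The source date corresponds to 30 January 1564 in the proleptic Gregorian calendar (JDN 2292328).
That day falls on 24 Tir 1556 EC in the Ethiopian calendar.

Tir 24, 1556 EC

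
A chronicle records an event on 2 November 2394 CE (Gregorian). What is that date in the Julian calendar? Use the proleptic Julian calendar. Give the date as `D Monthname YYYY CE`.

17 October 2394 CE

At this point the Julian calendar is 16 days behind the Gregorian.
2 November 2394 Gregorian − 16 days → 17 October 2394 Julian.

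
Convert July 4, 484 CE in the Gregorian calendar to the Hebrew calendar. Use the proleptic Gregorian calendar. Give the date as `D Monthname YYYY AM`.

24 Tammuz 4244 AM

Both dates share Julian Day Number 1898023; in the Hebrew calendar that is 24 Tammuz 4244 AM.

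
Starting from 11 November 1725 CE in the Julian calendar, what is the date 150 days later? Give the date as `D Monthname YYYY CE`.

Counting 150 days forward from JDN 2351429 reaches JDN 2351579, which is 10 April 1726 CE.

10 April 1726 CE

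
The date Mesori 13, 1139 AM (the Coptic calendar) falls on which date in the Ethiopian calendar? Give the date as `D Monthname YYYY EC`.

Julian Day Number of the source date = 2241026.
Converting JDN 2241026 to the Ethiopian calendar gives 13 Nehase 1415 EC.

13 Nehase 1415 EC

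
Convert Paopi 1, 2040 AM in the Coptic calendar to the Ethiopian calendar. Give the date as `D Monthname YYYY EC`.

1 Tikimt 2316 EC

Both dates share Julian Day Number 2569805; in the Ethiopian calendar that is 1 Tikimt 2316 EC.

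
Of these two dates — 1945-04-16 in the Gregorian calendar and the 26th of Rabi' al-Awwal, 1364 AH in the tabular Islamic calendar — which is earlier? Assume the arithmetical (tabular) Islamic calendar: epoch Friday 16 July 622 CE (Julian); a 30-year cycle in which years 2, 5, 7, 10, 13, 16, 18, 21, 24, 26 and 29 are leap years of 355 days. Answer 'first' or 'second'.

second

Converting both to JDN: 2431562 vs 2431526; the smaller is the second.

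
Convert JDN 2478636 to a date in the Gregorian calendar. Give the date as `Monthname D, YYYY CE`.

March 4, 2074 CE

JDN 2451545 is 1 Jan 2000; 2478636 is +27091 days from there.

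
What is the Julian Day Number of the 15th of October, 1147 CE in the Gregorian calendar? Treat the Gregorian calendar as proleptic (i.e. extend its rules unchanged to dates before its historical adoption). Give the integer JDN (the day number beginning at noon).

2140280

JDN 2400001 is 17 November 1858 CE (Gregorian), MJD 0; the target day is −259721 days from there, so JDN = 2140280.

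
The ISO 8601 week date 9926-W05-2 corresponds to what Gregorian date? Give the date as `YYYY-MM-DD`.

ISO week 1 of 9926 is the week containing the first Thursday of 9926.
Week 5, day 2 (Tuesday) lands on 9926-02-02.

9926-02-02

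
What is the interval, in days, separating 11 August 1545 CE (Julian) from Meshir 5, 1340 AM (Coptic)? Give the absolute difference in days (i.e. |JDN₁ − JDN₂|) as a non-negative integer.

28662

JDN of the first date = 2285592.
JDN of the second date = 2314254.
|2314254 − 2285592| = 28662.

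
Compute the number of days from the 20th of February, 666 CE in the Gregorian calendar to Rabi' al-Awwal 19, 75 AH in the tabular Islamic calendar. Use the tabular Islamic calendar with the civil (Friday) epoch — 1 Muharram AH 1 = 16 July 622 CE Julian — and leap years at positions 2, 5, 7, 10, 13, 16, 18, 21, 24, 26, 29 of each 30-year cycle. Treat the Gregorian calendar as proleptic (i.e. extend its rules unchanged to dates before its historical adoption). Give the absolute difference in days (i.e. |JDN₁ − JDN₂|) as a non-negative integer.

First date → JDN 1964362; second date → JDN 1974740.
The interval is |1964362 − 1974740| = 10378 days.

10378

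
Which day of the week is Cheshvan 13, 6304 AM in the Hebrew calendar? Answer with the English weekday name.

Equivalently 11 November 2543 Gregorian, JDN 2650186.
2650186 ≡ 0 (mod 7); counting from Monday = 0 gives Monday.

Monday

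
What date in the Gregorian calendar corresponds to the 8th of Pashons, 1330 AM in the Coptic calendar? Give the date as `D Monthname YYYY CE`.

13 May 1614 CE

Julian Day Number of the source date = 2310694.
Converting JDN 2310694 to the Gregorian calendar gives 13 May 1614 CE.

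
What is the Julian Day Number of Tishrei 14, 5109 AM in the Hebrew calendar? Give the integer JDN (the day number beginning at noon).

2213665

In the proleptic Gregorian calendar the same day is 15 September 1348.
JDN 2400001 is 17 November 1858 CE (Gregorian), MJD 0; the target day is −186336 days from there, so JDN = 2213665.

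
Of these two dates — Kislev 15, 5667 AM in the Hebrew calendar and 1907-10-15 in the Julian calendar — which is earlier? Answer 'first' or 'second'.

Converting both to JDN: 2417547 vs 2417877; the smaller is the first.

first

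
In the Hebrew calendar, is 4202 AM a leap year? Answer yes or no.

Hebrew year 4202 is year 3 of its 19-year Metonic cycle; leap years are at positions 3, 6, 8, 11, 14, 17, 19, so it is a leap year (13 months).

yes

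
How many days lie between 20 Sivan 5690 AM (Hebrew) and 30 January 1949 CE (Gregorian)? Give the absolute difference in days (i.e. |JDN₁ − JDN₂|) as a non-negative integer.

JDN of the first date = 2426144.
JDN of the second date = 2432947.
|2432947 − 2426144| = 6803.

6803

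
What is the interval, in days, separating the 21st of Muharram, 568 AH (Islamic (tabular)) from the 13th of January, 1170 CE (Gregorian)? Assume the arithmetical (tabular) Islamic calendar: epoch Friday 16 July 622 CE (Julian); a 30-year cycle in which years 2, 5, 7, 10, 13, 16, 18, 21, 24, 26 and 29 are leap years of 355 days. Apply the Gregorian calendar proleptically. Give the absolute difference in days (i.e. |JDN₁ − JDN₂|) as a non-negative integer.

980

First date → JDN 2149386; second date → JDN 2148406.
The interval is |2149386 − 2148406| = 980 days.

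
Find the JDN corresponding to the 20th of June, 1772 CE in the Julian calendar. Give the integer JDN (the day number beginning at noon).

2368452

In the Gregorian calendar the same day is 1 July 1772.
JDN 2400001 is 17 November 1858 CE (Gregorian), MJD 0; the target day is −31549 days from there, so JDN = 2368452.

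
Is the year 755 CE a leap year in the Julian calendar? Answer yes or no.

no

755 mod 4 = 3, so it is a common year in the Julian calendar.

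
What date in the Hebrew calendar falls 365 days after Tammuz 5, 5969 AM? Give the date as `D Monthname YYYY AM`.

JDN of Tammuz 5, 5969 AM = 2528069.
2528069 + 365 = 2528434.
JDN 2528434 in the Hebrew calendar is 15 Tammuz 5970 AM.

15 Tammuz 5970 AM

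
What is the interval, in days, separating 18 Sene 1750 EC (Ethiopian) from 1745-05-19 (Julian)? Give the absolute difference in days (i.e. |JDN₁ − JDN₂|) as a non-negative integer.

4772

JDN of the first date = 2363330.
JDN of the second date = 2358558.
|2358558 − 2363330| = 4772.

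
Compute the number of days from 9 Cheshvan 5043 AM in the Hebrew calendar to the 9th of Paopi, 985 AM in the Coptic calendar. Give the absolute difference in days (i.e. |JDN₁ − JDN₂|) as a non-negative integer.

JDN of the first date = 2189594.
JDN of the second date = 2184474.
|2184474 − 2189594| = 5120.

5120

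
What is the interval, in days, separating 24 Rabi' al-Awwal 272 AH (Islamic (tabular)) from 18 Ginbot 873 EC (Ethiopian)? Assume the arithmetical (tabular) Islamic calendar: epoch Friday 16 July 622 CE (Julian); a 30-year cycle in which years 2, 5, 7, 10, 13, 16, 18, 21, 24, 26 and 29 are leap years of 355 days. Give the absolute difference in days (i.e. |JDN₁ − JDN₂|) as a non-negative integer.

JDN of the first date = 2044555.
JDN of the second date = 2042976.
|2042976 − 2044555| = 1579.

1579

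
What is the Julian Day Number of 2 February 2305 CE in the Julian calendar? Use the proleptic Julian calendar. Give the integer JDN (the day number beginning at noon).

In the Gregorian calendar the same day is 18 February 2305.
JDN 2451545 is 1 January 2000 CE (Gregorian); the target day is +111447 days from there, so JDN = 2562992.

2562992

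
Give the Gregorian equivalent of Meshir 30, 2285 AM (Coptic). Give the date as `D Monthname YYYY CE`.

Julian Day Number of the source date = 2659440.
Converting JDN 2659440 to the Gregorian calendar gives 13 March 2569 CE.

13 March 2569 CE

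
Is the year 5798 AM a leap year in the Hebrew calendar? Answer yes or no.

yes

Hebrew year 5798 is year 3 of its 19-year Metonic cycle; leap years are at positions 3, 6, 8, 11, 14, 17, 19, so it is a leap year (13 months).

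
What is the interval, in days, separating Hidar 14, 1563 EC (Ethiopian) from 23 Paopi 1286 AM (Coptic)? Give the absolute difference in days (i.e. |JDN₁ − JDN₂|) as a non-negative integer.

386

First date → JDN 2294814; second date → JDN 2294428.
The interval is |2294814 − 2294428| = 386 days.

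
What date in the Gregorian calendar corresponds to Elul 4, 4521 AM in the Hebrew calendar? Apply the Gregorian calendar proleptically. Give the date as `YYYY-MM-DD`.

Julian Day Number of the source date = 1999235.
Converting JDN 1999235 to the Gregorian calendar gives 14 August 761 CE.

0761-08-14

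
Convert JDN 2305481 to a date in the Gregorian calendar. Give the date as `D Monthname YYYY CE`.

Counting from JDN 2299161 = 15 Oct 1582 gives an offset of 6320 days.

3 February 1600 CE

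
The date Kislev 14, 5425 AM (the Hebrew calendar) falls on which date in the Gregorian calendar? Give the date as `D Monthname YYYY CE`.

Both dates share Julian Day Number 2329160; in the Gregorian calendar that is 2 December 1664 CE.

2 December 1664 CE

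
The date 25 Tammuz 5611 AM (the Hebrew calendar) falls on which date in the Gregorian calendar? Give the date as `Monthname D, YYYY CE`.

July 25, 1851 CE

Both dates share Julian Day Number 2397329; in the Gregorian calendar that is 25 July 1851 CE.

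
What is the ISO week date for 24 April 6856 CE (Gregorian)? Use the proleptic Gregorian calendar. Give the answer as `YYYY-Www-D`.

The weekday is Monday (ISO weekday 1).
That Monday belongs to ISO week 17 of ISO year 6856.

6856-W17-1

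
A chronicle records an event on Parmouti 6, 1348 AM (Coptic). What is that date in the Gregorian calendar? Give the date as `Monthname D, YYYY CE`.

April 11, 1632 CE

Both dates share Julian Day Number 2317237; in the Gregorian calendar that is 11 April 1632 CE.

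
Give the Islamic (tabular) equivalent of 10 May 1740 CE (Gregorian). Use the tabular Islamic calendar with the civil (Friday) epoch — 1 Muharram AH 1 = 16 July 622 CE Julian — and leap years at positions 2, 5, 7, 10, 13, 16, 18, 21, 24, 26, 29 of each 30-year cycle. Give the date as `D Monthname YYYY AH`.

13 Safar 1153 AH

Julian Day Number of the source date = 2356712.
Converting JDN 2356712 to the tabular Islamic calendar gives 13 Safar 1153 AH.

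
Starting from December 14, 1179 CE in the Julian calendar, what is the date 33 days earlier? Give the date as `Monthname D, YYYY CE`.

Counting 33 days back from JDN 2152035 reaches JDN 2152002, which is November 11, 1179 CE.

November 11, 1179 CE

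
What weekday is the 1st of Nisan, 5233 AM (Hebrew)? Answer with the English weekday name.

Equivalently 8 April 1473 Gregorian, JDN 2259160.
2259160 ≡ 1 (mod 7); counting from Monday = 0 gives Tuesday.

Tuesday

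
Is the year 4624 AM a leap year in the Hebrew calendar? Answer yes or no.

Hebrew year 4624 is year 7 of its 19-year Metonic cycle; leap years are at positions 3, 6, 8, 11, 14, 17, 19, so it is a common year (12 months).

no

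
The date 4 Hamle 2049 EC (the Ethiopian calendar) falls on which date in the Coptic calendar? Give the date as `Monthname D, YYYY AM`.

Julian Day Number of the source date = 2472556.
Converting JDN 2472556 to the Coptic calendar gives 4 Epip 1773 AM.

Epip 4, 1773 AM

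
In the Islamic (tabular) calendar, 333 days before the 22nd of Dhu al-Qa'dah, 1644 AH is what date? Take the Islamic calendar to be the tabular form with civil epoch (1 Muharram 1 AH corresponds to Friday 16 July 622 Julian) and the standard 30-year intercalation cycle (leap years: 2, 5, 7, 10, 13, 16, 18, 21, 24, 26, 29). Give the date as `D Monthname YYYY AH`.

JDN of the 22nd of Dhu al-Qa'dah, 1644 AH = 2530980.
2530980 − 333 = 2530647.
JDN 2530647 in the tabular Islamic calendar is 13 Dhu al-Hijjah 1643 AH.

13 Dhu al-Hijjah 1643 AH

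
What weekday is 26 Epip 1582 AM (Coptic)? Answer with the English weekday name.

This is JDN 2402815 (1 August 1866 Gregorian).
Since JDN mod 7 = 2 (0 = Monday), the day is Wednesday.

Wednesday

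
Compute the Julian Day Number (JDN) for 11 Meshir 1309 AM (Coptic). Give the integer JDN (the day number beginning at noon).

In the Gregorian calendar the same day is 15 February 1593.
JDN 2400001 is 17 November 1858 CE (Gregorian), MJD 0; the target day is −97064 days from there, so JDN = 2302937.

2302937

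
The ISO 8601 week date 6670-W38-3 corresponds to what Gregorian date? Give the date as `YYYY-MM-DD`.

6670-09-21

ISO week 1 of 6670 is the week containing the first Thursday of 6670.
Week 38, day 3 (Wednesday) lands on 6670-09-21.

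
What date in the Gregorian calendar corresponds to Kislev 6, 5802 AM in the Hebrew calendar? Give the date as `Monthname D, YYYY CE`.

November 29, 2041 CE

Both dates share Julian Day Number 2466853; in the Gregorian calendar that is 29 November 2041 CE.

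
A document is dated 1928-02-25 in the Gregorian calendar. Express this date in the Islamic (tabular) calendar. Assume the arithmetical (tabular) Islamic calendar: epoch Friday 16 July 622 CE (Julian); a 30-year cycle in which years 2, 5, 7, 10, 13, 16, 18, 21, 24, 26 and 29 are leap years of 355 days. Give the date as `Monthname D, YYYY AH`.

Ramadan 4, 1346 AH

Julian Day Number of the source date = 2425302.
Converting JDN 2425302 to the tabular Islamic calendar gives 4 Ramadan 1346 AH.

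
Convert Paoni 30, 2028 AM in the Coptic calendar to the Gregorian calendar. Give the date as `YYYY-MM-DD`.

2312-07-10

Both dates share Julian Day Number 2565691; in the Gregorian calendar that is 10 July 2312 CE.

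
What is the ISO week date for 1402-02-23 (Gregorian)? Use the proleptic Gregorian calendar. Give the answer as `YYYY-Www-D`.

The weekday is Tuesday (ISO weekday 2).
That Tuesday belongs to ISO week 8 of ISO year 1402.

1402-W08-2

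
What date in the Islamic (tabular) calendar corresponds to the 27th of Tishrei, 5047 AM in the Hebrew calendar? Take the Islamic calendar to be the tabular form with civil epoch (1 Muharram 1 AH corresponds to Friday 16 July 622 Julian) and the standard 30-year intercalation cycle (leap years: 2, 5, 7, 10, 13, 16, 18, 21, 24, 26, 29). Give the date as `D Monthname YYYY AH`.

Julian Day Number of the source date = 2191059.
Converting JDN 2191059 to the tabular Islamic calendar gives 26 Sha'ban 685 AH.

26 Sha'ban 685 AH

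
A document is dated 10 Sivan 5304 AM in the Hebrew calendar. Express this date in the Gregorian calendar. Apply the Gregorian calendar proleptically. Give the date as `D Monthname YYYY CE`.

Both dates share Julian Day Number 2285156; in the Gregorian calendar that is 11 June 1544 CE.

11 June 1544 CE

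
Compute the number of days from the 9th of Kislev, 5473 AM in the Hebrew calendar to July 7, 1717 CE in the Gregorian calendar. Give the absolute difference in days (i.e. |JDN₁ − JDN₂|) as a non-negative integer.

1672

First date → JDN 2346697; second date → JDN 2348369.
The interval is |2346697 − 2348369| = 1672 days.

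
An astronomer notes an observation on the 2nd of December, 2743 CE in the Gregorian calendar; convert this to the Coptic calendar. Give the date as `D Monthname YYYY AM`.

16 Hathor 2460 AM

Both dates share Julian Day Number 2723255; in the Coptic calendar that is 16 Hathor 2460 AM.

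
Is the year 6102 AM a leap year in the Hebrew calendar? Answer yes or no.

yes

Hebrew year 6102 is year 3 of its 19-year Metonic cycle; leap years are at positions 3, 6, 8, 11, 14, 17, 19, so it is a leap year (13 months).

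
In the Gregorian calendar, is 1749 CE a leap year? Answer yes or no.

no

1749 is not divisible by 4, so it is a common year.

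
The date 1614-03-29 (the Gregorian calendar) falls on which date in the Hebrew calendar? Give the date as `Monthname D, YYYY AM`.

Julian Day Number of the source date = 2310649.
Converting JDN 2310649 to the Hebrew calendar gives 19 Nisan 5374 AM.

Nisan 19, 5374 AM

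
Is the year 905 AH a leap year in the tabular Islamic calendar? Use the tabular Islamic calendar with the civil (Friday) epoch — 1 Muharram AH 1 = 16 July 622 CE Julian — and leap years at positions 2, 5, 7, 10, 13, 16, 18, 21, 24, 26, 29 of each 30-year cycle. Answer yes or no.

Year 905 AH is year 5 of its 30-year cycle; leap positions are 2, 5, 7, 10, 13, 16, 18, 21, 24, 26, 29, so it is a leap year (355 days).

yes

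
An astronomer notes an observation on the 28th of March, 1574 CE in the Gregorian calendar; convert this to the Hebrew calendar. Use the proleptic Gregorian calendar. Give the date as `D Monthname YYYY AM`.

25 Adar II 5334 AM

Both dates share Julian Day Number 2296038; in the Hebrew calendar that is 25 Adar II 5334 AM.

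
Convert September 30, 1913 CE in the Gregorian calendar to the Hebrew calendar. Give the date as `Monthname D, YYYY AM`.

Elul 28, 5673 AM

Julian Day Number of the source date = 2420041.
Converting JDN 2420041 to the Hebrew calendar gives 28 Elul 5673 AM.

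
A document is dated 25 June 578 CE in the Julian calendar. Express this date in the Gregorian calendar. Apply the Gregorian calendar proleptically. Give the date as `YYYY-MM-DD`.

For dates in this range the Gregorian date is 2 days ahead of the Julian.
25 June 578 Julian + 2 days → 27 June 578 Gregorian.

0578-06-27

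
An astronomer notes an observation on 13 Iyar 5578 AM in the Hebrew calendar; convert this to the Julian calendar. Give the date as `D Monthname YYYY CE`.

Julian Day Number of the source date = 2385209.
Converting JDN 2385209 to the Julian calendar gives 7 May 1818 CE.

7 May 1818 CE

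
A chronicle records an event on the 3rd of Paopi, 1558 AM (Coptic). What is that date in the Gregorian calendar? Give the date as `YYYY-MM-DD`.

Both dates share Julian Day Number 2393756; in the Gregorian calendar that is 12 October 1841 CE.

1841-10-12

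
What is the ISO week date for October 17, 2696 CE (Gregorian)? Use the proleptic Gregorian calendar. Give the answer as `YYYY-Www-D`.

2696-W42-6

The weekday is Saturday (ISO weekday 6).
That Saturday belongs to ISO week 42 of ISO year 2696.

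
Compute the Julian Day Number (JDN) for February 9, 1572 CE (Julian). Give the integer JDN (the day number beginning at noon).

In the proleptic Gregorian calendar the same day is 19 February 1572.
JDN 2400001 is 17 November 1858 CE (Gregorian), MJD 0; the target day is −104731 days from there, so JDN = 2295270.

2295270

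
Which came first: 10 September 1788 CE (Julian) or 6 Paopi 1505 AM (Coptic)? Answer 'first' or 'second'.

first

First date → JDN 2374378; second date → JDN 2374401.
JDN 2374378 < JDN 2374401, so the first date is earlier.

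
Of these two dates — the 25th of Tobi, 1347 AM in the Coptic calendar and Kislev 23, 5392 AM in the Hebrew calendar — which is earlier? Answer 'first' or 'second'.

Converting both to JDN: 2316800 vs 2317122; the smaller is the first.

first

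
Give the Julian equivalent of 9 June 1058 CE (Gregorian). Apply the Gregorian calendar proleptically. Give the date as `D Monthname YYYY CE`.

3 June 1058 CE

For dates in this range the Gregorian date is 6 days ahead of the Julian.
9 June 1058 Gregorian − 6 days → 3 June 1058 Julian.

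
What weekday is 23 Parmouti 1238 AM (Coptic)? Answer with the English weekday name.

Friday

This is JDN 2277076 (28 April 1522 Gregorian).
Since JDN mod 7 = 4 (0 = Monday), the day is Friday.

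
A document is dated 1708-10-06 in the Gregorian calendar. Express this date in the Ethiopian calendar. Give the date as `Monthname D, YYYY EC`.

Meskerem 28, 1701 EC

Both dates share Julian Day Number 2345173; in the Ethiopian calendar that is 28 Meskerem 1701 EC.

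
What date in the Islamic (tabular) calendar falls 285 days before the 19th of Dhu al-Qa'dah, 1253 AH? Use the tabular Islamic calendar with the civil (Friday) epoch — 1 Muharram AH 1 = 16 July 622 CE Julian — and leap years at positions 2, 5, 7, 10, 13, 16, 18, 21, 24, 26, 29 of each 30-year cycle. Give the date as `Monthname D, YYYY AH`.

Muharram 29, 1253 AH

Counting 285 days back from JDN 2392420 reaches JDN 2392135, which is Muharram 29, 1253 AH.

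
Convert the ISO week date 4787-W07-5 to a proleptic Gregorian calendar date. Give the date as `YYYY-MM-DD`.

ISO week 1 of 4787 is the week containing the first Thursday of 4787.
Week 7, day 5 (Friday) lands on 4787-02-13.

4787-02-13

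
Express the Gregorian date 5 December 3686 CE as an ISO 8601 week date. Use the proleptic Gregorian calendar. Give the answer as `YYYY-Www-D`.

The weekday is Thursday (ISO weekday 4).
That Thursday belongs to ISO week 49 of ISO year 3686.

3686-W49-4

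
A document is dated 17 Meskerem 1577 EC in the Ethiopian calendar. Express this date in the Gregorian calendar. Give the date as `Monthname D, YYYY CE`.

September 24, 1584 CE

Julian Day Number of the source date = 2299871.
Converting JDN 2299871 to the Gregorian calendar gives 24 September 1584 CE.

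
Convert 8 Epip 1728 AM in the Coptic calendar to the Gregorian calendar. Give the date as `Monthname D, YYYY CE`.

Julian Day Number of the source date = 2456124.
Converting JDN 2456124 to the Gregorian calendar gives 15 July 2012 CE.

July 15, 2012 CE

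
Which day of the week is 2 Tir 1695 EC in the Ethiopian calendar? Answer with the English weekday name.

Monday

Equivalently 8 January 1703 Gregorian, JDN 2343075.
JDN 2343075 mod 7 = 0, and JDN 0 was a Monday, so this is a Monday.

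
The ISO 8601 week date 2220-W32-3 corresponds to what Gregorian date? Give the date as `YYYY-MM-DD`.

ISO week 1 of 2220 is the week containing the first Thursday of 2220.
Week 32, day 3 (Wednesday) lands on 2220-08-09.

2220-08-09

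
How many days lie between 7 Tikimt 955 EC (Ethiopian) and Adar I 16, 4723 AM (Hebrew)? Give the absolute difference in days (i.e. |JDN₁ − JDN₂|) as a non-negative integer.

131

JDN of the first date = 2072705.
JDN of the second date = 2072836.
|2072836 − 2072705| = 131.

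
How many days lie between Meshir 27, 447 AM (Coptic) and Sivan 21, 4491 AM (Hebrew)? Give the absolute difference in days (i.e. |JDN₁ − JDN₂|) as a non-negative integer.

99

First date → JDN 1988107; second date → JDN 1988206.
The interval is |1988107 − 1988206| = 99 days.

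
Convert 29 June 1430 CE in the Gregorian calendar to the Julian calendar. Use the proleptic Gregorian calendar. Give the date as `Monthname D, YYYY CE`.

June 20, 1430 CE

The Julian–Gregorian offset here is 9 days (Julian trailing).
29 June 1430 Gregorian − 9 days → 20 June 1430 Julian.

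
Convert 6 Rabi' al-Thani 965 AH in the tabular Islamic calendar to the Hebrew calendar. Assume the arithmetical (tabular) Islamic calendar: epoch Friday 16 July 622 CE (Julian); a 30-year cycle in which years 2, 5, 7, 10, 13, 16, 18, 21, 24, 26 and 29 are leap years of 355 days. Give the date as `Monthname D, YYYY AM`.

Both dates share Julian Day Number 2290143; in the Hebrew calendar that is 7 Adar I 5318 AM.

Adar I 7, 5318 AM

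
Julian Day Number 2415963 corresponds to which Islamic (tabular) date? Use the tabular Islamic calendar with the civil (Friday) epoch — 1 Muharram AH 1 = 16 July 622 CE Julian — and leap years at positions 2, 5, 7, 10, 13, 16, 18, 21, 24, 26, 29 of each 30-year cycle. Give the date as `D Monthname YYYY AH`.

25 Rabi' al-Thani 1320 AH

The Gregorian equivalent of JDN 2415963 is 1 August 1902.
In the tabular Islamic calendar that day is 25 Rabi' al-Thani 1320 AH.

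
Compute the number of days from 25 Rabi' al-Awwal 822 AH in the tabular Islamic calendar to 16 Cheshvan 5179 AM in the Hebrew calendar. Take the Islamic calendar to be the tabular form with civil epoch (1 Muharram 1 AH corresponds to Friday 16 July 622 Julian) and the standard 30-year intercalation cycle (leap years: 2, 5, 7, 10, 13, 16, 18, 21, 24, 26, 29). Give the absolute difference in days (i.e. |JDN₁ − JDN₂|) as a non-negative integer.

187

JDN of the first date = 2239458.
JDN of the second date = 2239271.
|2239271 − 2239458| = 187.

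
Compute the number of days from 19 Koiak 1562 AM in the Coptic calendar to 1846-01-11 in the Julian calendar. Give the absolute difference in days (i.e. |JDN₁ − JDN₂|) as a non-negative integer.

First date → JDN 2395293; second date → JDN 2395320.
The interval is |2395293 − 2395320| = 27 days.

27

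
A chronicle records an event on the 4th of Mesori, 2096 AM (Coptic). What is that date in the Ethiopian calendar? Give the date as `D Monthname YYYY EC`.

Both dates share Julian Day Number 2590562; in the Ethiopian calendar that is 4 Nehase 2372 EC.

4 Nehase 2372 EC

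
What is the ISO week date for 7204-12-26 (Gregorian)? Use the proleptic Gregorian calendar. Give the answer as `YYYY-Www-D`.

The weekday is Sunday (ISO weekday 7).
That Sunday belongs to ISO week 52 of ISO year 7204.

7204-W52-7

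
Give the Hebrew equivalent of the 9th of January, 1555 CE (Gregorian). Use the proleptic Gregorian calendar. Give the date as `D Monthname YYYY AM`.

7 Shevat 5315 AM

Both dates share Julian Day Number 2289020; in the Hebrew calendar that is 7 Shevat 5315 AM.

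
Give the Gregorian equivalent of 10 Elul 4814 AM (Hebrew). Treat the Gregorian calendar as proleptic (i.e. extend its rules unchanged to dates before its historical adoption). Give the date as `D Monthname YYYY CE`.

Julian Day Number of the source date = 2106259.
Converting JDN 2106259 to the Gregorian calendar gives 22 August 1054 CE.

22 August 1054 CE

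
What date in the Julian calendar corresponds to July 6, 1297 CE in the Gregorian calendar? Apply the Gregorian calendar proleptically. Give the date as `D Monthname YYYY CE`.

The Julian–Gregorian offset here is 7 days (Julian trailing).
6 July 1297 Gregorian − 7 days → 29 June 1297 Julian.

29 June 1297 CE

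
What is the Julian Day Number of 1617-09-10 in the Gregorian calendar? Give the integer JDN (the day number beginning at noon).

2311910

JDN 2400001 is 17 November 1858 CE (Gregorian), MJD 0; the target day is −88091 days from there, so JDN = 2311910.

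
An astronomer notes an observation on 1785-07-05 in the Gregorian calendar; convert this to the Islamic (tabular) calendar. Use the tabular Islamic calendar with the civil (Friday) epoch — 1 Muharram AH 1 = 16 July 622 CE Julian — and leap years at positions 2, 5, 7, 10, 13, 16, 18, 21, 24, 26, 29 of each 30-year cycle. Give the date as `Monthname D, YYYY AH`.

Both dates share Julian Day Number 2373204; in the tabular Islamic calendar that is 27 Sha'ban 1199 AH.

Sha'ban 27, 1199 AH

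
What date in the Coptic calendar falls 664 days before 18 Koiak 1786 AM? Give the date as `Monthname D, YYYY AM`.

Meshir 24, 1784 AM

Counting 664 days back from JDN 2477108 reaches JDN 2476444, which is Meshir 24, 1784 AM.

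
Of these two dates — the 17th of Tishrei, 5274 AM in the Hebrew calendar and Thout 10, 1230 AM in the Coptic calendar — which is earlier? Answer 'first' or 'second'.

second

The two dates have Julian Day Numbers 2273941 and 2273931 respectively.
Since 2273931 < 2273941, the second date comes first.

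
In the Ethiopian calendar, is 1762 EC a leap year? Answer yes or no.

1762 mod 4 = 2; in the Ethiopian calendar a year is leap when year mod 4 = 3, so it is a common year.

no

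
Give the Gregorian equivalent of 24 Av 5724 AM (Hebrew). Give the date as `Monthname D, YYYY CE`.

August 2, 1964 CE

Julian Day Number of the source date = 2438610.
Converting JDN 2438610 to the Gregorian calendar gives 2 August 1964 CE.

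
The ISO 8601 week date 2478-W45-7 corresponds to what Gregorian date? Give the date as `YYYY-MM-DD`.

ISO week 1 of 2478 is the week containing the first Thursday of 2478.
Week 45, day 7 (Sunday) lands on 2478-11-13.

2478-11-13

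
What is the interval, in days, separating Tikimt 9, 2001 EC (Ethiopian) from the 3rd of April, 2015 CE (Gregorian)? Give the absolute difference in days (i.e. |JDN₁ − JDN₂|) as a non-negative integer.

JDN of the first date = 2454759.
JDN of the second date = 2457116.
|2457116 − 2454759| = 2357.

2357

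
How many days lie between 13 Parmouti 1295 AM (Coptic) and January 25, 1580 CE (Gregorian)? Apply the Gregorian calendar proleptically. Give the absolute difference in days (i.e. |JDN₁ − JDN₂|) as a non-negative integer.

First date → JDN 2297885; second date → JDN 2298167.
The interval is |2297885 − 2298167| = 282 days.

282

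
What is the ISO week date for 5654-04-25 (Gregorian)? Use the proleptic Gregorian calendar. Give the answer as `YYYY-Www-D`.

5654-W17-6

The weekday is Saturday (ISO weekday 6).
That Saturday belongs to ISO week 17 of ISO year 5654.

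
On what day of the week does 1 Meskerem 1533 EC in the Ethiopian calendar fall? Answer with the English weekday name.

Sunday

This is JDN 2283784 (8 September 1540 Gregorian).
2283784 ≡ 6 (mod 7); counting from Monday = 0 gives Sunday.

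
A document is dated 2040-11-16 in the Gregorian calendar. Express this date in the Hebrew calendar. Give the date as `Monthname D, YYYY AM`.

Kislev 11, 5801 AM

Julian Day Number of the source date = 2466475.
Converting JDN 2466475 to the Hebrew calendar gives 11 Kislev 5801 AM.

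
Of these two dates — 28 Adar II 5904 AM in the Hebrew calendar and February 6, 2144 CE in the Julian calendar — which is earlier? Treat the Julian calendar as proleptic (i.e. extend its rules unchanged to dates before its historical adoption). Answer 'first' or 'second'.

First date → JDN 2504232; second date → JDN 2504190.
JDN 2504190 < JDN 2504232, so the second date is earlier.

second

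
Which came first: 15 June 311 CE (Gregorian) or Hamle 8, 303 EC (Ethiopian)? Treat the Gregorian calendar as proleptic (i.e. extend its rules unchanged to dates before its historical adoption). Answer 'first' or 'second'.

first

Converting both to JDN: 1834815 vs 1834833; the smaller is the first.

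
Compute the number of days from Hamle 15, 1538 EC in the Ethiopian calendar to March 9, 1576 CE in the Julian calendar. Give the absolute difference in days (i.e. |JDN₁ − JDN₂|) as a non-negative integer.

10836

JDN of the first date = 2285924.
JDN of the second date = 2296760.
|2296760 − 2285924| = 10836.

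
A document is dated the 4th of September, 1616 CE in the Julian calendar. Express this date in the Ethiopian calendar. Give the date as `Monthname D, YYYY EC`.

Both dates share Julian Day Number 2311549; in the Ethiopian calendar that is 7 Meskerem 1609 EC.

Meskerem 7, 1609 EC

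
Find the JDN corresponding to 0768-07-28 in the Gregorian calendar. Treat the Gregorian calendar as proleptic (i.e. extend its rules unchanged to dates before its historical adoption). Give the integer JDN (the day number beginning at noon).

JDN 2400001 is 17 November 1858 CE (Gregorian), MJD 0; the target day is −398226 days from there, so JDN = 2001775.

2001775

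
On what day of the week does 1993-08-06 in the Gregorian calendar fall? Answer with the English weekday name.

Since JDN mod 7 = 4 (0 = Monday), the day is Friday.

Friday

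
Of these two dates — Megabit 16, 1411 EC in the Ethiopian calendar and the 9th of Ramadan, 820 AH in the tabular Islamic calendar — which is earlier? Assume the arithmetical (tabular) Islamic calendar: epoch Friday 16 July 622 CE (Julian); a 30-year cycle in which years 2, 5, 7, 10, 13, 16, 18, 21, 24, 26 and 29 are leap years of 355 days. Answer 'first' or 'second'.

second

Converting both to JDN: 2239418 vs 2238910; the smaller is the second.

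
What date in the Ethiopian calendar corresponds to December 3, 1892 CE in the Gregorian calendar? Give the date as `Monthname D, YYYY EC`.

Hidar 25, 1885 EC

Both dates share Julian Day Number 2412436; in the Ethiopian calendar that is 25 Hidar 1885 EC.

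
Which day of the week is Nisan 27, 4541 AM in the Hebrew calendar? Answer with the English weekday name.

In the proleptic Gregorian calendar this is 30 April 781 (JDN 2006434).
Since JDN mod 7 = 3 (0 = Monday), the day is Thursday.

Thursday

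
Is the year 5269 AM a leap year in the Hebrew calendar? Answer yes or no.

yes

Hebrew year 5269 is year 6 of its 19-year Metonic cycle; leap years are at positions 3, 6, 8, 11, 14, 17, 19, so it is a leap year (13 months).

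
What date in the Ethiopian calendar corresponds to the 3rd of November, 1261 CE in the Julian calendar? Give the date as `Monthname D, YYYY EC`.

Hidar 7, 1254 EC

The source date corresponds to 10 November 1261 in the proleptic Gregorian calendar (JDN 2181945).
That day falls on 7 Hidar 1254 EC in the Ethiopian calendar.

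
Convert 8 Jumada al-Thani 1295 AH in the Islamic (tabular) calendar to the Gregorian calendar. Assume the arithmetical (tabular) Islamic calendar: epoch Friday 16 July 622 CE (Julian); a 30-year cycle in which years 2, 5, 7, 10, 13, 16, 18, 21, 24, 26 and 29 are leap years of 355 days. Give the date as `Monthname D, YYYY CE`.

June 9, 1878 CE

Julian Day Number of the source date = 2407145.
Converting JDN 2407145 to the Gregorian calendar gives 9 June 1878 CE.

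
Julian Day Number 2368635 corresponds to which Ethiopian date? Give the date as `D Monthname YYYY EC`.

24 Tahsas 1765 EC

The Gregorian equivalent of JDN 2368635 is 31 December 1772.
In the Ethiopian calendar that day is 24 Tahsas 1765 EC.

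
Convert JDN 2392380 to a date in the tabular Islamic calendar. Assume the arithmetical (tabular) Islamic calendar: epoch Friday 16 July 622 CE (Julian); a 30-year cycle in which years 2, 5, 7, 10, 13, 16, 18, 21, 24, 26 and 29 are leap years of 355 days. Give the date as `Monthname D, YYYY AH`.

Shawwal 8, 1253 AH

The Gregorian equivalent of JDN 2392380 is 5 January 1838.
In the tabular Islamic calendar that day is Shawwal 8, 1253 AH.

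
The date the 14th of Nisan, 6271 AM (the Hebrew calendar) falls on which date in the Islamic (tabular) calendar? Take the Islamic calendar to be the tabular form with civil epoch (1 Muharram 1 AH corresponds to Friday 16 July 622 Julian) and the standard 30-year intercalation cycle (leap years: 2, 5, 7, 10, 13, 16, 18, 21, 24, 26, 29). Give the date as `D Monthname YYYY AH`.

13 Ramadan 1947 AH

The source date corresponds to 13 April 2511 in the Gregorian calendar (JDN 2638286).
That day falls on 13 Ramadan 1947 AH in the tabular Islamic calendar.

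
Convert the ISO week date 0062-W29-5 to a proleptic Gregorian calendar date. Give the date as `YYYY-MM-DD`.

ISO week 1 of 62 is the week containing the first Thursday of 62.
Week 29, day 5 (Friday) lands on 0062-07-21.

0062-07-21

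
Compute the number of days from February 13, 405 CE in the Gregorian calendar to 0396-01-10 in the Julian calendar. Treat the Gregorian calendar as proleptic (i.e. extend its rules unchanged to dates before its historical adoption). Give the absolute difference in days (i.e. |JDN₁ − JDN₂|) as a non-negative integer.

First date → JDN 1869027; second date → JDN 1865706.
The interval is |1869027 − 1865706| = 3321 days.

3321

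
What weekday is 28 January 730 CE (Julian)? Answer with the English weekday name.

Saturday

In the proleptic Gregorian calendar this is 1 February 730 (JDN 1987718).
Since JDN mod 7 = 5 (0 = Monday), the day is Saturday.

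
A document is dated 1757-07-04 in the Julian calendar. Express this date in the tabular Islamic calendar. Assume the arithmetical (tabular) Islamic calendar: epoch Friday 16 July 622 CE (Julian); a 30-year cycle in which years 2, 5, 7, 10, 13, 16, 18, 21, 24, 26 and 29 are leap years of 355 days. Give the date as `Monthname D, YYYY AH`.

Shawwal 27, 1170 AH

The source date corresponds to 15 July 1757 in the Gregorian calendar (JDN 2362987).
That day falls on 27 Shawwal 1170 AH in the tabular Islamic calendar.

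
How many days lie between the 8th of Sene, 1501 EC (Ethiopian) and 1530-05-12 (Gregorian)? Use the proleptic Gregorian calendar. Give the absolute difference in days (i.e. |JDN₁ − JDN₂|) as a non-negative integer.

7639

JDN of the first date = 2272373.
JDN of the second date = 2280012.
|2280012 − 2272373| = 7639.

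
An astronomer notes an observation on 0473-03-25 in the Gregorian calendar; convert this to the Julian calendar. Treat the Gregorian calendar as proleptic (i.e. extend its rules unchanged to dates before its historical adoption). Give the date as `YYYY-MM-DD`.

The Julian–Gregorian offset here is 1 day (Julian trailing).
25 March 473 Gregorian − 1 day → 24 March 473 Julian.

0473-03-24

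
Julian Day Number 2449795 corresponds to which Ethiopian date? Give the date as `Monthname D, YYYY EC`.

Megabit 9, 1987 EC

JDN 2449795 is 18 March 1995 in the Gregorian calendar.
In the Ethiopian calendar that day is Megabit 9, 1987 EC.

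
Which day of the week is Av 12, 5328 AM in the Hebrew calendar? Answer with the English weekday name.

In the proleptic Gregorian calendar this is 16 August 1568 (JDN 2293988).
JDN 2293988 mod 7 = 4, and JDN 0 was a Monday, so this is a Friday.

Friday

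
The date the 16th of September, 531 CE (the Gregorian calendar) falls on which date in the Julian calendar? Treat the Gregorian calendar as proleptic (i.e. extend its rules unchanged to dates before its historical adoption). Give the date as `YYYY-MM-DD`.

The Julian–Gregorian offset here is 2 days (Julian trailing).
16 September 531 Gregorian − 2 days → 14 September 531 Julian.

0531-09-14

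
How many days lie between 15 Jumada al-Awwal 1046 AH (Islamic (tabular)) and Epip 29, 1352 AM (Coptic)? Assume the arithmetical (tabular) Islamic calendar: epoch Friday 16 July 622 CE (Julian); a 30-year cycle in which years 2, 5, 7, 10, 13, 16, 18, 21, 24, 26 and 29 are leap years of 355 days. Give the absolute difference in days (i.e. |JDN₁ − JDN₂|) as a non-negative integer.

74

JDN of the first date = 2318885.
JDN of the second date = 2318811.
|2318811 − 2318885| = 74.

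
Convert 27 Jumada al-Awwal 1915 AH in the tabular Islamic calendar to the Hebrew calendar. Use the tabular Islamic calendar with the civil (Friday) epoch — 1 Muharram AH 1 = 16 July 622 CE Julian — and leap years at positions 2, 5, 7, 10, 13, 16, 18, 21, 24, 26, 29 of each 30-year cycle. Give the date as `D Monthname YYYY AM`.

The source date corresponds to 12 December 2479 in the Gregorian calendar (JDN 2626842).
That day falls on 27 Kislev 6240 AM in the Hebrew calendar.

27 Kislev 6240 AM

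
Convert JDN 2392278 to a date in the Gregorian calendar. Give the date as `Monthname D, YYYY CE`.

September 25, 1837 CE

Counting from JDN 2299161 = 15 Oct 1582 gives an offset of 93117 days.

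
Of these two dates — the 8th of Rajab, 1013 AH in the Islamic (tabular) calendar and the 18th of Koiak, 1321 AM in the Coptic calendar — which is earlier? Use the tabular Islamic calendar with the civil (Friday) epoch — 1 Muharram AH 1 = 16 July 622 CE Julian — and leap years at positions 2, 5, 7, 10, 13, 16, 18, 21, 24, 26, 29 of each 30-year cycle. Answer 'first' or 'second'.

first

The two dates have Julian Day Numbers 2307243 and 2307267 respectively.
Since 2307243 < 2307267, the first date comes first.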